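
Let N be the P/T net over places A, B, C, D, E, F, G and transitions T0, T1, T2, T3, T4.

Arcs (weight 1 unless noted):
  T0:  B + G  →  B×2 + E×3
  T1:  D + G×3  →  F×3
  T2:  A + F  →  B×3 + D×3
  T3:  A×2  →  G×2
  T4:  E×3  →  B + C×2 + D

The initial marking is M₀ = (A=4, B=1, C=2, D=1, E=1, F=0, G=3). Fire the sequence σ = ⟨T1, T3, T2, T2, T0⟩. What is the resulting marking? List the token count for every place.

(A=0, B=8, C=2, D=6, E=4, F=1, G=1)

step 1: fire T1:  (A=4, B=1, C=2, D=1, E=1, F=0, G=3) → (A=4, B=1, C=2, D=0, E=1, F=3, G=0)
step 2: fire T3:  (A=4, B=1, C=2, D=0, E=1, F=3, G=0) → (A=2, B=1, C=2, D=0, E=1, F=3, G=2)
step 3: fire T2:  (A=2, B=1, C=2, D=0, E=1, F=3, G=2) → (A=1, B=4, C=2, D=3, E=1, F=2, G=2)
step 4: fire T2:  (A=1, B=4, C=2, D=3, E=1, F=2, G=2) → (A=0, B=7, C=2, D=6, E=1, F=1, G=2)
step 5: fire T0:  (A=0, B=7, C=2, D=6, E=1, F=1, G=2) → (A=0, B=8, C=2, D=6, E=4, F=1, G=1)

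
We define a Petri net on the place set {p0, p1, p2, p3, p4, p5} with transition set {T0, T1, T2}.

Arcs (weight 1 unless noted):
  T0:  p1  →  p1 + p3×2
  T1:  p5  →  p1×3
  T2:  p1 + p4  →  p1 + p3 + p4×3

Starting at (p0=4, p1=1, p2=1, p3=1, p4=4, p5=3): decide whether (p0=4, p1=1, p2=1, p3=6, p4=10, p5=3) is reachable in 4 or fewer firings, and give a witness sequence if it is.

YES — reachable via ⟨T0, T2, T2, T2⟩ (4 firings)

step 1: fire T0:  (p0=4, p1=1, p2=1, p3=1, p4=4, p5=3) → (p0=4, p1=1, p2=1, p3=3, p4=4, p5=3)
step 2: fire T2:  (p0=4, p1=1, p2=1, p3=3, p4=4, p5=3) → (p0=4, p1=1, p2=1, p3=4, p4=6, p5=3)
step 3: fire T2:  (p0=4, p1=1, p2=1, p3=4, p4=6, p5=3) → (p0=4, p1=1, p2=1, p3=5, p4=8, p5=3)
step 4: fire T2:  (p0=4, p1=1, p2=1, p3=5, p4=8, p5=3) → (p0=4, p1=1, p2=1, p3=6, p4=10, p5=3)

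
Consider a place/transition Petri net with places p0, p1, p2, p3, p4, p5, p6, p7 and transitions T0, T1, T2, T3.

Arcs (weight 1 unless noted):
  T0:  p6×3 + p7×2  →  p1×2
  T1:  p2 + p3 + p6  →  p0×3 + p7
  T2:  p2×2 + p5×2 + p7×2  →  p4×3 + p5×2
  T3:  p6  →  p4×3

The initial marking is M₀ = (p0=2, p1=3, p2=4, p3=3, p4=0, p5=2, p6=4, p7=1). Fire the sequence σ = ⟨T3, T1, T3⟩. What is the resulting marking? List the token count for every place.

(p0=5, p1=3, p2=3, p3=2, p4=6, p5=2, p6=1, p7=2)

step 1: fire T3:  (p0=2, p1=3, p2=4, p3=3, p4=0, p5=2, p6=4, p7=1) → (p0=2, p1=3, p2=4, p3=3, p4=3, p5=2, p6=3, p7=1)
step 2: fire T1:  (p0=2, p1=3, p2=4, p3=3, p4=3, p5=2, p6=3, p7=1) → (p0=5, p1=3, p2=3, p3=2, p4=3, p5=2, p6=2, p7=2)
step 3: fire T3:  (p0=5, p1=3, p2=3, p3=2, p4=3, p5=2, p6=2, p7=2) → (p0=5, p1=3, p2=3, p3=2, p4=6, p5=2, p6=1, p7=2)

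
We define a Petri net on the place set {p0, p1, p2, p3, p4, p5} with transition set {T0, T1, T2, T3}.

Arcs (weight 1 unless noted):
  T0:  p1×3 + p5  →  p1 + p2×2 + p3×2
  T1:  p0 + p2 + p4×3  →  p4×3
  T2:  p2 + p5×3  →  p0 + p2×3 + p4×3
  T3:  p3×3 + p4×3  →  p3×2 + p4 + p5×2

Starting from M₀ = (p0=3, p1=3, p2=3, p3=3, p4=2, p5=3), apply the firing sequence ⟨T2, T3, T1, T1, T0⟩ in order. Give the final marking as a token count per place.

(p0=2, p1=1, p2=5, p3=4, p4=3, p5=1)

step 1: fire T2:  (p0=3, p1=3, p2=3, p3=3, p4=2, p5=3) → (p0=4, p1=3, p2=5, p3=3, p4=5, p5=0)
step 2: fire T3:  (p0=4, p1=3, p2=5, p3=3, p4=5, p5=0) → (p0=4, p1=3, p2=5, p3=2, p4=3, p5=2)
step 3: fire T1:  (p0=4, p1=3, p2=5, p3=2, p4=3, p5=2) → (p0=3, p1=3, p2=4, p3=2, p4=3, p5=2)
step 4: fire T1:  (p0=3, p1=3, p2=4, p3=2, p4=3, p5=2) → (p0=2, p1=3, p2=3, p3=2, p4=3, p5=2)
step 5: fire T0:  (p0=2, p1=3, p2=3, p3=2, p4=3, p5=2) → (p0=2, p1=1, p2=5, p3=4, p4=3, p5=1)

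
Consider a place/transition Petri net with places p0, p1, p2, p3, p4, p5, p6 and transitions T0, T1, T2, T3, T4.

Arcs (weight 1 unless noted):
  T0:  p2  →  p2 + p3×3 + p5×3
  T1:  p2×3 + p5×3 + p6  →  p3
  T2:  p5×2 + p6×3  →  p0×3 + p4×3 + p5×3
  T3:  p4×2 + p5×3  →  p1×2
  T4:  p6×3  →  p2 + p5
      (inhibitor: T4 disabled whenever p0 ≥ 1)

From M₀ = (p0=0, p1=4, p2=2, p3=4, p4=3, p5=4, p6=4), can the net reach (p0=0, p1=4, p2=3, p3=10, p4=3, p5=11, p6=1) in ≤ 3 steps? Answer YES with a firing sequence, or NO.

YES — reachable via ⟨T0, T0, T4⟩ (3 firings)

step 1: fire T0:  (p0=0, p1=4, p2=2, p3=4, p4=3, p5=4, p6=4) → (p0=0, p1=4, p2=2, p3=7, p4=3, p5=7, p6=4)
step 2: fire T0:  (p0=0, p1=4, p2=2, p3=7, p4=3, p5=7, p6=4) → (p0=0, p1=4, p2=2, p3=10, p4=3, p5=10, p6=4)
step 3: fire T4:  (p0=0, p1=4, p2=2, p3=10, p4=3, p5=10, p6=4) → (p0=0, p1=4, p2=3, p3=10, p4=3, p5=11, p6=1)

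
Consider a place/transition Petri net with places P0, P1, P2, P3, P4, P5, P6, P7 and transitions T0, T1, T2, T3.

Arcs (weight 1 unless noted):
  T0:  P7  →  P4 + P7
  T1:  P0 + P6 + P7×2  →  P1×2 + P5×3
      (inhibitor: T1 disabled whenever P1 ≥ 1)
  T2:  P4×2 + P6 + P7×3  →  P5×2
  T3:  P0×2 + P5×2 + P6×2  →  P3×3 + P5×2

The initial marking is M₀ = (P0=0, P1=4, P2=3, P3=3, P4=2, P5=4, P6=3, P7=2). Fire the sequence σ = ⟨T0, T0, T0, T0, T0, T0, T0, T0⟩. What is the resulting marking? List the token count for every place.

step 1: fire T0:  (P0=0, P1=4, P2=3, P3=3, P4=2, P5=4, P6=3, P7=2) → (P0=0, P1=4, P2=3, P3=3, P4=3, P5=4, P6=3, P7=2)
step 2: fire T0:  (P0=0, P1=4, P2=3, P3=3, P4=3, P5=4, P6=3, P7=2) → (P0=0, P1=4, P2=3, P3=3, P4=4, P5=4, P6=3, P7=2)
step 3: fire T0:  (P0=0, P1=4, P2=3, P3=3, P4=4, P5=4, P6=3, P7=2) → (P0=0, P1=4, P2=3, P3=3, P4=5, P5=4, P6=3, P7=2)
step 4: fire T0:  (P0=0, P1=4, P2=3, P3=3, P4=5, P5=4, P6=3, P7=2) → (P0=0, P1=4, P2=3, P3=3, P4=6, P5=4, P6=3, P7=2)
step 5: fire T0:  (P0=0, P1=4, P2=3, P3=3, P4=6, P5=4, P6=3, P7=2) → (P0=0, P1=4, P2=3, P3=3, P4=7, P5=4, P6=3, P7=2)
step 6: fire T0:  (P0=0, P1=4, P2=3, P3=3, P4=7, P5=4, P6=3, P7=2) → (P0=0, P1=4, P2=3, P3=3, P4=8, P5=4, P6=3, P7=2)
step 7: fire T0:  (P0=0, P1=4, P2=3, P3=3, P4=8, P5=4, P6=3, P7=2) → (P0=0, P1=4, P2=3, P3=3, P4=9, P5=4, P6=3, P7=2)
step 8: fire T0:  (P0=0, P1=4, P2=3, P3=3, P4=9, P5=4, P6=3, P7=2) → (P0=0, P1=4, P2=3, P3=3, P4=10, P5=4, P6=3, P7=2)

(P0=0, P1=4, P2=3, P3=3, P4=10, P5=4, P6=3, P7=2)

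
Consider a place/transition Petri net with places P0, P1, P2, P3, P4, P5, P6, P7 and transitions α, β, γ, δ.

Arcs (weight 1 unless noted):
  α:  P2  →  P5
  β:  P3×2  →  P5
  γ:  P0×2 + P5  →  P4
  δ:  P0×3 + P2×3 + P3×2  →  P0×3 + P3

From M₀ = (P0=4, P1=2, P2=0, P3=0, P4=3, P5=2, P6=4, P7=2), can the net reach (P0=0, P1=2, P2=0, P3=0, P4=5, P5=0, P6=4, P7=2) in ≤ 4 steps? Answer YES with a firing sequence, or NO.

YES — reachable via ⟨γ, γ⟩ (2 firings)

step 1: fire γ:  (P0=4, P1=2, P2=0, P3=0, P4=3, P5=2, P6=4, P7=2) → (P0=2, P1=2, P2=0, P3=0, P4=4, P5=1, P6=4, P7=2)
step 2: fire γ:  (P0=2, P1=2, P2=0, P3=0, P4=4, P5=1, P6=4, P7=2) → (P0=0, P1=2, P2=0, P3=0, P4=5, P5=0, P6=4, P7=2)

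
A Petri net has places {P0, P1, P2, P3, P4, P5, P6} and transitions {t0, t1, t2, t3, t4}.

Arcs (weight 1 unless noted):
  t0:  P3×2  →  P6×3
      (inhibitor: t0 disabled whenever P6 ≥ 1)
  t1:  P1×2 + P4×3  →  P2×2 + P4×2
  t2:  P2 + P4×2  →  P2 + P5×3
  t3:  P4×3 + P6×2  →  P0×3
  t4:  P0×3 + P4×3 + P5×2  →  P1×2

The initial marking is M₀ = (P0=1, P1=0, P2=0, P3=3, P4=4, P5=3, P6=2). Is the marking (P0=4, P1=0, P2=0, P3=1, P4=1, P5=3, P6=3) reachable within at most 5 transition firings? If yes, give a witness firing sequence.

step 1: fire t3:  (P0=1, P1=0, P2=0, P3=3, P4=4, P5=3, P6=2) → (P0=4, P1=0, P2=0, P3=3, P4=1, P5=3, P6=0)
step 2: fire t0:  (P0=4, P1=0, P2=0, P3=3, P4=1, P5=3, P6=0) → (P0=4, P1=0, P2=0, P3=1, P4=1, P5=3, P6=3)

YES — reachable via ⟨t3, t0⟩ (2 firings)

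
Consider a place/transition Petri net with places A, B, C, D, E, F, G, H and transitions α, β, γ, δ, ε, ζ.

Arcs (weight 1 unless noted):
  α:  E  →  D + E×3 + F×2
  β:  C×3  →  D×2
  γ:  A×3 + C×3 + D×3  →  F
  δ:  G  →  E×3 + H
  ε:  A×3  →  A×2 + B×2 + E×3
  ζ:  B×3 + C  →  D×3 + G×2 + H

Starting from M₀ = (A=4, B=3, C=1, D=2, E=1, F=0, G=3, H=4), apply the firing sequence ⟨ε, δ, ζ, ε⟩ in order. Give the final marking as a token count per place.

(A=2, B=4, C=0, D=5, E=10, F=0, G=4, H=6)

step 1: fire ε:  (A=4, B=3, C=1, D=2, E=1, F=0, G=3, H=4) → (A=3, B=5, C=1, D=2, E=4, F=0, G=3, H=4)
step 2: fire δ:  (A=3, B=5, C=1, D=2, E=4, F=0, G=3, H=4) → (A=3, B=5, C=1, D=2, E=7, F=0, G=2, H=5)
step 3: fire ζ:  (A=3, B=5, C=1, D=2, E=7, F=0, G=2, H=5) → (A=3, B=2, C=0, D=5, E=7, F=0, G=4, H=6)
step 4: fire ε:  (A=3, B=2, C=0, D=5, E=7, F=0, G=4, H=6) → (A=2, B=4, C=0, D=5, E=10, F=0, G=4, H=6)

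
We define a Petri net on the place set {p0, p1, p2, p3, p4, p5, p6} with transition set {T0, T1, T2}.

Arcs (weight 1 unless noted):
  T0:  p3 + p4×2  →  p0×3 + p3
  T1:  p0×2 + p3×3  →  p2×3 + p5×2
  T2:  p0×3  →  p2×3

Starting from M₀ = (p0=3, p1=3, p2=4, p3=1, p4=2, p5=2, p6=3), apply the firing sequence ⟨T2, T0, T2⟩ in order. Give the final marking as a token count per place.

(p0=0, p1=3, p2=10, p3=1, p4=0, p5=2, p6=3)

step 1: fire T2:  (p0=3, p1=3, p2=4, p3=1, p4=2, p5=2, p6=3) → (p0=0, p1=3, p2=7, p3=1, p4=2, p5=2, p6=3)
step 2: fire T0:  (p0=0, p1=3, p2=7, p3=1, p4=2, p5=2, p6=3) → (p0=3, p1=3, p2=7, p3=1, p4=0, p5=2, p6=3)
step 3: fire T2:  (p0=3, p1=3, p2=7, p3=1, p4=0, p5=2, p6=3) → (p0=0, p1=3, p2=10, p3=1, p4=0, p5=2, p6=3)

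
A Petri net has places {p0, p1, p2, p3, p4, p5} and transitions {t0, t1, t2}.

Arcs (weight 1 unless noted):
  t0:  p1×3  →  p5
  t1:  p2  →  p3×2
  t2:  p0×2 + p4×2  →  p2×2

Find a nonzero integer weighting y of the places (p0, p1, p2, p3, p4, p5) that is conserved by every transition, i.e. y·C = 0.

Incidence matrix C (rows=places, cols=transitions):
       t0   t1   t2
   p0   0    0   -2
   p1  -3    0    0
   p2   0   -1    2
   p3   0    2    0
   p4   0    0   -2
   p5   1    0    0

Candidate y = [2, 0, 2, 1, 0, 0]; check y·C column-wise:
  col t0: 2·0 + 0·-3 + 2·0 + 1·0 + 0·1 = 0
  col t1: 2·0 + 2·-1 + 1·2 = 0
  col t2: 2·-2 + 2·2 + 1·0 + 0·-2 = 0

y = (p0:2, p1:0, p2:2, p3:1, p4:0, p5:0)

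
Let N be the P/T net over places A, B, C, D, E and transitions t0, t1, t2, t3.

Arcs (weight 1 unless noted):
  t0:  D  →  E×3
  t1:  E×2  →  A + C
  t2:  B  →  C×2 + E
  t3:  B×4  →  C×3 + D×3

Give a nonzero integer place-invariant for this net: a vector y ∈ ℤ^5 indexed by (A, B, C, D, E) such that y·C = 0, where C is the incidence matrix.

Incidence matrix C (rows=places, cols=transitions):
       t0   t1   t2   t3
    A   0    1    0    0
    B   0    0   -1   -4
    C   0    1    2    3
    D  -1    0    0    3
    E   3   -2    1    0

Candidate y = [1, 3, 1, 3, 1]; check y·C column-wise:
  col t0: 1·0 + 3·0 + 1·0 + 3·-1 + 1·3 = 0
  col t1: 1·1 + 3·0 + 1·1 + 3·0 + 1·-2 = 0
  col t2: 1·0 + 3·-1 + 1·2 + 3·0 + 1·1 = 0
  col t3: 1·0 + 3·-4 + 1·3 + 3·3 + 1·0 = 0

y = (A:1, B:3, C:1, D:3, E:1)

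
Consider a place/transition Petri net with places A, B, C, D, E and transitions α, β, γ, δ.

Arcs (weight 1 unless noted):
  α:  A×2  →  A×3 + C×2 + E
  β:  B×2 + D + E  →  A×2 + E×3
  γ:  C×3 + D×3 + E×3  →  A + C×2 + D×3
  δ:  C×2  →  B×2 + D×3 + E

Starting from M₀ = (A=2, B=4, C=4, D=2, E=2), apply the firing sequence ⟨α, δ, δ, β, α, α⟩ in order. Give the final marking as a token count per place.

(A=7, B=6, C=6, D=7, E=9)

step 1: fire α:  (A=2, B=4, C=4, D=2, E=2) → (A=3, B=4, C=6, D=2, E=3)
step 2: fire δ:  (A=3, B=4, C=6, D=2, E=3) → (A=3, B=6, C=4, D=5, E=4)
step 3: fire δ:  (A=3, B=6, C=4, D=5, E=4) → (A=3, B=8, C=2, D=8, E=5)
step 4: fire β:  (A=3, B=8, C=2, D=8, E=5) → (A=5, B=6, C=2, D=7, E=7)
step 5: fire α:  (A=5, B=6, C=2, D=7, E=7) → (A=6, B=6, C=4, D=7, E=8)
step 6: fire α:  (A=6, B=6, C=4, D=7, E=8) → (A=7, B=6, C=6, D=7, E=9)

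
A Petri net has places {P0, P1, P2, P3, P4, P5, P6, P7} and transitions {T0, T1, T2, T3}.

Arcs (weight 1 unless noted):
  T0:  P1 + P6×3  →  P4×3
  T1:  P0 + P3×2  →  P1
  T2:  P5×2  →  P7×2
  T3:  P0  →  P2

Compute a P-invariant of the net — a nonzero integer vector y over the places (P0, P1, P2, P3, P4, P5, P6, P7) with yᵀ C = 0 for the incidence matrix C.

y = (P0:2, P1:0, P2:2, P3:-1, P4:0, P5:0, P6:0, P7:0)

Incidence matrix C (rows=places, cols=transitions):
       T0   T1   T2   T3
   P0   0   -1    0   -1
   P1  -1    1    0    0
   P2   0    0    0    1
   P3   0   -2    0    0
   P4   3    0    0    0
   P5   0    0   -2    0
   P6  -3    0    0    0
   P7   0    0    2    0

Candidate y = [2, 0, 2, -1, 0, 0, 0, 0]; check y·C column-wise:
  col T0: 2·0 + 0·-1 + 2·0 + -1·0 + 0·3 + 0·-3 = 0
  col T1: 2·-1 + 0·1 + 2·0 + -1·-2 = 0
  col T2: 2·0 + 2·0 + -1·0 + 0·-2 + 0·2 = 0
  col T3: 2·-1 + 2·1 + -1·0 = 0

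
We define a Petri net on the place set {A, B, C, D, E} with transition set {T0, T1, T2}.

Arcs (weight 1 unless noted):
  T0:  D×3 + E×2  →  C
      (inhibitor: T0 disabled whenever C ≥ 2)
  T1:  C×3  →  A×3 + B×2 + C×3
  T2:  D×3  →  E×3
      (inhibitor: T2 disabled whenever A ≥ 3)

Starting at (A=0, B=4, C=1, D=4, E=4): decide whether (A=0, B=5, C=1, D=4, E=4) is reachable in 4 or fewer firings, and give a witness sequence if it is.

depth 0: 1 marking
depth 1: 3 markings reached so far
depth 2: 3 markings reached so far
(frontier empty at depth 2; search complete)
target is not among the 3 markings reachable within 4 steps

NO — not reachable within 4 firings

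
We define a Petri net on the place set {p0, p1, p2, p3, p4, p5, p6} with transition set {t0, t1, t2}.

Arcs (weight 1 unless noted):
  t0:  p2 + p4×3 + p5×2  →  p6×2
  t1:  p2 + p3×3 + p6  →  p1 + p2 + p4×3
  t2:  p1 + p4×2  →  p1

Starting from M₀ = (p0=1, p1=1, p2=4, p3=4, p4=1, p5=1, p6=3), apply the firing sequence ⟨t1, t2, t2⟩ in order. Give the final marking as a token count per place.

(p0=1, p1=2, p2=4, p3=1, p4=0, p5=1, p6=2)

step 1: fire t1:  (p0=1, p1=1, p2=4, p3=4, p4=1, p5=1, p6=3) → (p0=1, p1=2, p2=4, p3=1, p4=4, p5=1, p6=2)
step 2: fire t2:  (p0=1, p1=2, p2=4, p3=1, p4=4, p5=1, p6=2) → (p0=1, p1=2, p2=4, p3=1, p4=2, p5=1, p6=2)
step 3: fire t2:  (p0=1, p1=2, p2=4, p3=1, p4=2, p5=1, p6=2) → (p0=1, p1=2, p2=4, p3=1, p4=0, p5=1, p6=2)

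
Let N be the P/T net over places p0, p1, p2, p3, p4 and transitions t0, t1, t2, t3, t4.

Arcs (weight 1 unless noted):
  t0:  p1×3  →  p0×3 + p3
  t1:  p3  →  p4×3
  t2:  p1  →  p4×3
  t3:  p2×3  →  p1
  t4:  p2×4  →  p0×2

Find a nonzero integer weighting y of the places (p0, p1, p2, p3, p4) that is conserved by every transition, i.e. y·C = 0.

y = (p0:2, p1:3, p2:1, p3:3, p4:1)

Incidence matrix C (rows=places, cols=transitions):
       t0   t1   t2   t3   t4
   p0   3    0    0    0    2
   p1  -3    0   -1    1    0
   p2   0    0    0   -3   -4
   p3   1   -1    0    0    0
   p4   0    3    3    0    0

Candidate y = [2, 3, 1, 3, 1]; check y·C column-wise:
  col t0: 2·3 + 3·-3 + 1·0 + 3·1 + 1·0 = 0
  col t1: 2·0 + 3·0 + 1·0 + 3·-1 + 1·3 = 0
  col t2: 2·0 + 3·-1 + 1·0 + 3·0 + 1·3 = 0
  col t3: 2·0 + 3·1 + 1·-3 + 3·0 + 1·0 = 0
  col t4: 2·2 + 3·0 + 1·-4 + 3·0 + 1·0 = 0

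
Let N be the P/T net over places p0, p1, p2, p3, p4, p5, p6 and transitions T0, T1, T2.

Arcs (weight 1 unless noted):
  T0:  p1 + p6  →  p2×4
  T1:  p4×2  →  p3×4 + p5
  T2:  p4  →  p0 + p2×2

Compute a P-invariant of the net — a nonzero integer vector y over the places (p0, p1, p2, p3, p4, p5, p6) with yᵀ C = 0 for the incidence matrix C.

Incidence matrix C (rows=places, cols=transitions):
       T0   T1   T2
   p0   0    0    1
   p1  -1    0    0
   p2   4    0    2
   p3   0    4    0
   p4   0   -2   -1
   p5   0    1    0
   p6  -1    0    0

Candidate y = [2, -4, -1, 0, 0, 0, 0]; check y·C column-wise:
  col T0: 2·0 + -4·-1 + -1·4 + 0·-1 = 0
  col T1: 2·0 + -4·0 + -1·0 + 0·4 + 0·-2 + 0·1 = 0
  col T2: 2·1 + -4·0 + -1·2 + 0·-1 = 0

y = (p0:2, p1:-4, p2:-1, p3:0, p4:0, p5:0, p6:0)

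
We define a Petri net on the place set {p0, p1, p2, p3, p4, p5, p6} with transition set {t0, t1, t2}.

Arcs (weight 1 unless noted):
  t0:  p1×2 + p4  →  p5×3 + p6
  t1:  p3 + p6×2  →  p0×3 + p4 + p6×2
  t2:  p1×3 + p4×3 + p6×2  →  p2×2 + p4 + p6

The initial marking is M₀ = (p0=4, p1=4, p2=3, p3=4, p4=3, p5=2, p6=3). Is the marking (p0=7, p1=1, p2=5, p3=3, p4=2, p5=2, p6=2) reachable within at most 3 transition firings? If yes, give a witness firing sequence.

YES — reachable via ⟨t1, t2⟩ (2 firings)

step 1: fire t1:  (p0=4, p1=4, p2=3, p3=4, p4=3, p5=2, p6=3) → (p0=7, p1=4, p2=3, p3=3, p4=4, p5=2, p6=3)
step 2: fire t2:  (p0=7, p1=4, p2=3, p3=3, p4=4, p5=2, p6=3) → (p0=7, p1=1, p2=5, p3=3, p4=2, p5=2, p6=2)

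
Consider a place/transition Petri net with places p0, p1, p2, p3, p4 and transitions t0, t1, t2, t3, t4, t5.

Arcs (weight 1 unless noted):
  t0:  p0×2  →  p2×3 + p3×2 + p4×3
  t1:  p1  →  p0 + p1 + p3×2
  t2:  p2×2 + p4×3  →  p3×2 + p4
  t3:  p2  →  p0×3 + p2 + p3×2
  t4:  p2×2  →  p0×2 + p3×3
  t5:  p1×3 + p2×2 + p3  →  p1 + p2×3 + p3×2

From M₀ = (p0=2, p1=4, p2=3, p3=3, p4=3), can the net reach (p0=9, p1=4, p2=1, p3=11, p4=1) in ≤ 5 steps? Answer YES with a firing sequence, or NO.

step 1: fire t1:  (p0=2, p1=4, p2=3, p3=3, p4=3) → (p0=3, p1=4, p2=3, p3=5, p4=3)
step 2: fire t2:  (p0=3, p1=4, p2=3, p3=5, p4=3) → (p0=3, p1=4, p2=1, p3=7, p4=1)
step 3: fire t3:  (p0=3, p1=4, p2=1, p3=7, p4=1) → (p0=6, p1=4, p2=1, p3=9, p4=1)
step 4: fire t3:  (p0=6, p1=4, p2=1, p3=9, p4=1) → (p0=9, p1=4, p2=1, p3=11, p4=1)

YES — reachable via ⟨t1, t2, t3, t3⟩ (4 firings)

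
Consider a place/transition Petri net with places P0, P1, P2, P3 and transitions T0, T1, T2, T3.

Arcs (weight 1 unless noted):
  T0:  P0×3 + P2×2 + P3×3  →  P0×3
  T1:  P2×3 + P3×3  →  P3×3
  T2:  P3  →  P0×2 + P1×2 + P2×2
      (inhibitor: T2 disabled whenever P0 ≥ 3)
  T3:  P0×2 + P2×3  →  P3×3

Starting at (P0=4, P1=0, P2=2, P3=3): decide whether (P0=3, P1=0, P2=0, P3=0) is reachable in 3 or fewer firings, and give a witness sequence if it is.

depth 0: 1 marking
depth 1: 2 markings reached so far
depth 2: 2 markings reached so far
(frontier empty at depth 2; search complete)
target is not among the 2 markings reachable within 3 steps

NO — not reachable within 3 firings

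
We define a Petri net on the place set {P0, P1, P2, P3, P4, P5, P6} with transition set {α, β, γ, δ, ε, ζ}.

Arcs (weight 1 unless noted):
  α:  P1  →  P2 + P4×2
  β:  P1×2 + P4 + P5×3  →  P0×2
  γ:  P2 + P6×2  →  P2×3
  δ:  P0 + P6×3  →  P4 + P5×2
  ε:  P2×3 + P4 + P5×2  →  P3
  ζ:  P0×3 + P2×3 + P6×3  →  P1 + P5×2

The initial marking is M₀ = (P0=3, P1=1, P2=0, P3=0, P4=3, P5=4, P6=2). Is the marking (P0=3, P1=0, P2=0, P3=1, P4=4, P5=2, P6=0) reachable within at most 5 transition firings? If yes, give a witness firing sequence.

step 1: fire α:  (P0=3, P1=1, P2=0, P3=0, P4=3, P5=4, P6=2) → (P0=3, P1=0, P2=1, P3=0, P4=5, P5=4, P6=2)
step 2: fire γ:  (P0=3, P1=0, P2=1, P3=0, P4=5, P5=4, P6=2) → (P0=3, P1=0, P2=3, P3=0, P4=5, P5=4, P6=0)
step 3: fire ε:  (P0=3, P1=0, P2=3, P3=0, P4=5, P5=4, P6=0) → (P0=3, P1=0, P2=0, P3=1, P4=4, P5=2, P6=0)

YES — reachable via ⟨α, γ, ε⟩ (3 firings)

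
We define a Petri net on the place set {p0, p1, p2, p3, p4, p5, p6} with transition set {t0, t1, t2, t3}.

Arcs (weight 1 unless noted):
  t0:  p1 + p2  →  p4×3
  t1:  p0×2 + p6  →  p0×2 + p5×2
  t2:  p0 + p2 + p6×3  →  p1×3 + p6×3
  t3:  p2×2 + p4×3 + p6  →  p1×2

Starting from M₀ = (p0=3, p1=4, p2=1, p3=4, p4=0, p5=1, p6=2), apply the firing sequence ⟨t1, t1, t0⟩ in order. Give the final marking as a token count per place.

step 1: fire t1:  (p0=3, p1=4, p2=1, p3=4, p4=0, p5=1, p6=2) → (p0=3, p1=4, p2=1, p3=4, p4=0, p5=3, p6=1)
step 2: fire t1:  (p0=3, p1=4, p2=1, p3=4, p4=0, p5=3, p6=1) → (p0=3, p1=4, p2=1, p3=4, p4=0, p5=5, p6=0)
step 3: fire t0:  (p0=3, p1=4, p2=1, p3=4, p4=0, p5=5, p6=0) → (p0=3, p1=3, p2=0, p3=4, p4=3, p5=5, p6=0)

(p0=3, p1=3, p2=0, p3=4, p4=3, p5=5, p6=0)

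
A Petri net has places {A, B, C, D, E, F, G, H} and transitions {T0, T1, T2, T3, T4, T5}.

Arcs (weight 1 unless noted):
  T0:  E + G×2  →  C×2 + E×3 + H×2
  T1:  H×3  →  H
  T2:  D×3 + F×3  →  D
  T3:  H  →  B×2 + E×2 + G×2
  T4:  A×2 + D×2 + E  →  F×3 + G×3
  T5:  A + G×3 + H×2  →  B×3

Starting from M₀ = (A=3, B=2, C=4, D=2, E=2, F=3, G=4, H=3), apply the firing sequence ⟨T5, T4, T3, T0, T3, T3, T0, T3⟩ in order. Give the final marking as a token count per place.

(A=0, B=13, C=8, D=0, E=13, F=6, G=8, H=1)

step 1: fire T5:  (A=3, B=2, C=4, D=2, E=2, F=3, G=4, H=3) → (A=2, B=5, C=4, D=2, E=2, F=3, G=1, H=1)
step 2: fire T4:  (A=2, B=5, C=4, D=2, E=2, F=3, G=1, H=1) → (A=0, B=5, C=4, D=0, E=1, F=6, G=4, H=1)
step 3: fire T3:  (A=0, B=5, C=4, D=0, E=1, F=6, G=4, H=1) → (A=0, B=7, C=4, D=0, E=3, F=6, G=6, H=0)
step 4: fire T0:  (A=0, B=7, C=4, D=0, E=3, F=6, G=6, H=0) → (A=0, B=7, C=6, D=0, E=5, F=6, G=4, H=2)
step 5: fire T3:  (A=0, B=7, C=6, D=0, E=5, F=6, G=4, H=2) → (A=0, B=9, C=6, D=0, E=7, F=6, G=6, H=1)
step 6: fire T3:  (A=0, B=9, C=6, D=0, E=7, F=6, G=6, H=1) → (A=0, B=11, C=6, D=0, E=9, F=6, G=8, H=0)
step 7: fire T0:  (A=0, B=11, C=6, D=0, E=9, F=6, G=8, H=0) → (A=0, B=11, C=8, D=0, E=11, F=6, G=6, H=2)
step 8: fire T3:  (A=0, B=11, C=8, D=0, E=11, F=6, G=6, H=2) → (A=0, B=13, C=8, D=0, E=13, F=6, G=8, H=1)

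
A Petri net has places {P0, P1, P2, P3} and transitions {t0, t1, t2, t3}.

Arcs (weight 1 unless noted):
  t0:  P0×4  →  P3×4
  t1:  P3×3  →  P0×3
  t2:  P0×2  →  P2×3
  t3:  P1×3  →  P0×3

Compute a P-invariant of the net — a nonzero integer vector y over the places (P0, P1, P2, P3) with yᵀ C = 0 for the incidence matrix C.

Incidence matrix C (rows=places, cols=transitions):
       t0   t1   t2   t3
   P0  -4    3   -2    3
   P1   0    0    0   -3
   P2   0    0    3    0
   P3   4   -3    0    0

Candidate y = [3, 3, 2, 3]; check y·C column-wise:
  col t0: 3·-4 + 3·0 + 2·0 + 3·4 = 0
  col t1: 3·3 + 3·0 + 2·0 + 3·-3 = 0
  col t2: 3·-2 + 3·0 + 2·3 + 3·0 = 0
  col t3: 3·3 + 3·-3 + 2·0 + 3·0 = 0

y = (P0:3, P1:3, P2:2, P3:3)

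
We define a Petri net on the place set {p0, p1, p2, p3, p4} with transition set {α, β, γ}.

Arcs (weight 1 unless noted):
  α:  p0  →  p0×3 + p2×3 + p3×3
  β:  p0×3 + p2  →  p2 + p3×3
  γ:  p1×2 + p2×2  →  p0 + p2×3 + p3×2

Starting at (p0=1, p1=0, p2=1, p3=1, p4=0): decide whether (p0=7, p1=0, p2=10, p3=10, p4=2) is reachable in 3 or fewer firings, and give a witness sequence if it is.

depth 0: 1 marking
depth 1: 2 markings reached so far
depth 2: 4 markings reached so far
depth 3: 6 markings reached so far
target is not among the 6 markings reachable within 3 steps

NO — not reachable within 3 firings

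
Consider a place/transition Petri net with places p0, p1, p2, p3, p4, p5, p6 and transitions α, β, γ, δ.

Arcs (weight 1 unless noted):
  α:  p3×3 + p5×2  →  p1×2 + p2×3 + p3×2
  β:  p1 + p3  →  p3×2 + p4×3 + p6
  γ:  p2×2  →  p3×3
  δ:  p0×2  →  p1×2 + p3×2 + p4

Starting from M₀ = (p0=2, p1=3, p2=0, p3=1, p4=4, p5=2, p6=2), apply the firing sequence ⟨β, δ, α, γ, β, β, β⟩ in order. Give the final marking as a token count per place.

(p0=0, p1=3, p2=1, p3=9, p4=17, p5=0, p6=6)

step 1: fire β:  (p0=2, p1=3, p2=0, p3=1, p4=4, p5=2, p6=2) → (p0=2, p1=2, p2=0, p3=2, p4=7, p5=2, p6=3)
step 2: fire δ:  (p0=2, p1=2, p2=0, p3=2, p4=7, p5=2, p6=3) → (p0=0, p1=4, p2=0, p3=4, p4=8, p5=2, p6=3)
step 3: fire α:  (p0=0, p1=4, p2=0, p3=4, p4=8, p5=2, p6=3) → (p0=0, p1=6, p2=3, p3=3, p4=8, p5=0, p6=3)
step 4: fire γ:  (p0=0, p1=6, p2=3, p3=3, p4=8, p5=0, p6=3) → (p0=0, p1=6, p2=1, p3=6, p4=8, p5=0, p6=3)
step 5: fire β:  (p0=0, p1=6, p2=1, p3=6, p4=8, p5=0, p6=3) → (p0=0, p1=5, p2=1, p3=7, p4=11, p5=0, p6=4)
step 6: fire β:  (p0=0, p1=5, p2=1, p3=7, p4=11, p5=0, p6=4) → (p0=0, p1=4, p2=1, p3=8, p4=14, p5=0, p6=5)
step 7: fire β:  (p0=0, p1=4, p2=1, p3=8, p4=14, p5=0, p6=5) → (p0=0, p1=3, p2=1, p3=9, p4=17, p5=0, p6=6)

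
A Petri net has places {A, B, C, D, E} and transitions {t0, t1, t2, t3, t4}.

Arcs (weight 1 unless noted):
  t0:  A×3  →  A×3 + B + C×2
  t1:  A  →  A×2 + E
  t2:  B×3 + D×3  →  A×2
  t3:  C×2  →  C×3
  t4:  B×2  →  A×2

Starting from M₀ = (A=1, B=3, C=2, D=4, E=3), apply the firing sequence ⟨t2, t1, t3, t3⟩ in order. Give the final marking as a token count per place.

step 1: fire t2:  (A=1, B=3, C=2, D=4, E=3) → (A=3, B=0, C=2, D=1, E=3)
step 2: fire t1:  (A=3, B=0, C=2, D=1, E=3) → (A=4, B=0, C=2, D=1, E=4)
step 3: fire t3:  (A=4, B=0, C=2, D=1, E=4) → (A=4, B=0, C=3, D=1, E=4)
step 4: fire t3:  (A=4, B=0, C=3, D=1, E=4) → (A=4, B=0, C=4, D=1, E=4)

(A=4, B=0, C=4, D=1, E=4)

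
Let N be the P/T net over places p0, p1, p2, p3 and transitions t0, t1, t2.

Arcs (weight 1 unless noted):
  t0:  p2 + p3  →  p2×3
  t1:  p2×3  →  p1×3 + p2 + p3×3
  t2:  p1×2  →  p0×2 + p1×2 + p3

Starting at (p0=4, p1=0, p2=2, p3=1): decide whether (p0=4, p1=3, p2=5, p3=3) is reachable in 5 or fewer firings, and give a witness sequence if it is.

depth 0: 1 marking
depth 1: 2 markings reached so far
depth 2: 3 markings reached so far
depth 3: 5 markings reached so far
depth 4: 9 markings reached so far
depth 5: 15 markings reached so far
target is not among the 15 markings reachable within 5 steps

NO — not reachable within 5 firings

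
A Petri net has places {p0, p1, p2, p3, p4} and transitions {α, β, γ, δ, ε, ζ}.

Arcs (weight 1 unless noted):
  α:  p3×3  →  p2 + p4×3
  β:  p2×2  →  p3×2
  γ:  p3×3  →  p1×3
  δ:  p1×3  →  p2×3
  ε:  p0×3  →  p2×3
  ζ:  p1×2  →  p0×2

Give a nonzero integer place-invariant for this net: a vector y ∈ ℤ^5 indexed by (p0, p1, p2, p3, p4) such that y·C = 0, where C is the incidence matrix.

Incidence matrix C (rows=places, cols=transitions):
        α    β    γ    δ    ε    ζ
   p0   0    0    0    0   -3    2
   p1   0    0    3   -3    0   -2
   p2   1   -2    0    3    3    0
   p3  -3    2   -3    0    0    0
   p4   3    0    0    0    0    0

Candidate y = [3, 3, 3, 3, 2]; check y·C column-wise:
  col α: 3·0 + 3·0 + 3·1 + 3·-3 + 2·3 = 0
  col β: 3·0 + 3·0 + 3·-2 + 3·2 + 2·0 = 0
  col γ: 3·0 + 3·3 + 3·0 + 3·-3 + 2·0 = 0
  col δ: 3·0 + 3·-3 + 3·3 + 3·0 + 2·0 = 0
  col ε: 3·-3 + 3·0 + 3·3 + 3·0 + 2·0 = 0
  col ζ: 3·2 + 3·-2 + 3·0 + 3·0 + 2·0 = 0

y = (p0:3, p1:3, p2:3, p3:3, p4:2)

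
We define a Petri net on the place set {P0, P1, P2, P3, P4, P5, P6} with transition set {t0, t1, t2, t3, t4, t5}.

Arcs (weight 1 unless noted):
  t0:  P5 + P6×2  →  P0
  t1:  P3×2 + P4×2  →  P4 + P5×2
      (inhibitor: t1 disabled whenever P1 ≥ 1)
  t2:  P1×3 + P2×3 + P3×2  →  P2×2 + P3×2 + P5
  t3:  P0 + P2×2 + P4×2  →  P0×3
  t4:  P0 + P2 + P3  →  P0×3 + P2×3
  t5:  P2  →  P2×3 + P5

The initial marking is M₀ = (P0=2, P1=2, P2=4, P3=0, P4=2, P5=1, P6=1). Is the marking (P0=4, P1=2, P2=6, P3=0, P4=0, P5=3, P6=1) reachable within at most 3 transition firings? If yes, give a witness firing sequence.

YES — reachable via ⟨t3, t5, t5⟩ (3 firings)

step 1: fire t3:  (P0=2, P1=2, P2=4, P3=0, P4=2, P5=1, P6=1) → (P0=4, P1=2, P2=2, P3=0, P4=0, P5=1, P6=1)
step 2: fire t5:  (P0=4, P1=2, P2=2, P3=0, P4=0, P5=1, P6=1) → (P0=4, P1=2, P2=4, P3=0, P4=0, P5=2, P6=1)
step 3: fire t5:  (P0=4, P1=2, P2=4, P3=0, P4=0, P5=2, P6=1) → (P0=4, P1=2, P2=6, P3=0, P4=0, P5=3, P6=1)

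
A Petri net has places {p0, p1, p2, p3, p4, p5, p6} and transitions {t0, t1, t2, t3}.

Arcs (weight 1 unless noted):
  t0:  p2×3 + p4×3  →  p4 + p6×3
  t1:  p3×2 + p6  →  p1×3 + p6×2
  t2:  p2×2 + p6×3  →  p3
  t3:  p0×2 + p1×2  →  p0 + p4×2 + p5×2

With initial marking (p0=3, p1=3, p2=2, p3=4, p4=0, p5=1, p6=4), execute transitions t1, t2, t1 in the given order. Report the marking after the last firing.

(p0=3, p1=9, p2=0, p3=1, p4=0, p5=1, p6=3)

step 1: fire t1:  (p0=3, p1=3, p2=2, p3=4, p4=0, p5=1, p6=4) → (p0=3, p1=6, p2=2, p3=2, p4=0, p5=1, p6=5)
step 2: fire t2:  (p0=3, p1=6, p2=2, p3=2, p4=0, p5=1, p6=5) → (p0=3, p1=6, p2=0, p3=3, p4=0, p5=1, p6=2)
step 3: fire t1:  (p0=3, p1=6, p2=0, p3=3, p4=0, p5=1, p6=2) → (p0=3, p1=9, p2=0, p3=1, p4=0, p5=1, p6=3)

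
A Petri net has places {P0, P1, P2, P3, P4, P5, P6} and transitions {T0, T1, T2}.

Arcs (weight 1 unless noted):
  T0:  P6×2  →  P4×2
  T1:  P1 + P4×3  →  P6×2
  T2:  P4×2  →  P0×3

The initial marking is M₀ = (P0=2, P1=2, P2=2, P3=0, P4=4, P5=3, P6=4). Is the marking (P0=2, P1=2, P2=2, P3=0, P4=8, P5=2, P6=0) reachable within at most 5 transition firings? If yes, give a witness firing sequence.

NO — not reachable within 5 firings

depth 0: 1 marking
depth 1: 4 markings reached so far
depth 2: 8 markings reached so far
depth 3: 13 markings reached so far
depth 4: 18 markings reached so far
depth 5: 23 markings reached so far
target is not among the 23 markings reachable within 5 steps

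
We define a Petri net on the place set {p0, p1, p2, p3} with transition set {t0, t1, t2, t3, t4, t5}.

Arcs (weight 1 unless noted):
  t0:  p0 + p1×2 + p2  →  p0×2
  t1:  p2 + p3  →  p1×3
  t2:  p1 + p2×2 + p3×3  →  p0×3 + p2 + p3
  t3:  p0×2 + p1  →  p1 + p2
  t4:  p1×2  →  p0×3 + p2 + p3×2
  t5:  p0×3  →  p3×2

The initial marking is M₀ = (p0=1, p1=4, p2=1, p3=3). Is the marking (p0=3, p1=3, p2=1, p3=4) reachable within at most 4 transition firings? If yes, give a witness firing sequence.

YES — reachable via ⟨t0, t3, t1, t4⟩ (4 firings)

step 1: fire t0:  (p0=1, p1=4, p2=1, p3=3) → (p0=2, p1=2, p2=0, p3=3)
step 2: fire t3:  (p0=2, p1=2, p2=0, p3=3) → (p0=0, p1=2, p2=1, p3=3)
step 3: fire t1:  (p0=0, p1=2, p2=1, p3=3) → (p0=0, p1=5, p2=0, p3=2)
step 4: fire t4:  (p0=0, p1=5, p2=0, p3=2) → (p0=3, p1=3, p2=1, p3=4)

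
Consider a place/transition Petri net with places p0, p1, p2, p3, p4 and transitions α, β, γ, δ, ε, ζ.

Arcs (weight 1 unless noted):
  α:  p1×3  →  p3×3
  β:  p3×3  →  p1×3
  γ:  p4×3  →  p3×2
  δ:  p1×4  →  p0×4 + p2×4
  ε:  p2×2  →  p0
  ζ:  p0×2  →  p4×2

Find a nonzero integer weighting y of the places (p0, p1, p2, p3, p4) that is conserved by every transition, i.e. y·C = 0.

Incidence matrix C (rows=places, cols=transitions):
        α    β    γ    δ    ε    ζ
   p0   0    0    0    4    1   -2
   p1  -3    3    0   -4    0    0
   p2   0    0    0    4   -2    0
   p3   3   -3    2    0    0    0
   p4   0    0   -3    0    0    2

Candidate y = [2, 3, 1, 3, 2]; check y·C column-wise:
  col α: 2·0 + 3·-3 + 1·0 + 3·3 + 2·0 = 0
  col β: 2·0 + 3·3 + 1·0 + 3·-3 + 2·0 = 0
  col γ: 2·0 + 3·0 + 1·0 + 3·2 + 2·-3 = 0
  col δ: 2·4 + 3·-4 + 1·4 + 3·0 + 2·0 = 0
  col ε: 2·1 + 3·0 + 1·-2 + 3·0 + 2·0 = 0
  col ζ: 2·-2 + 3·0 + 1·0 + 3·0 + 2·2 = 0

y = (p0:2, p1:3, p2:1, p3:3, p4:2)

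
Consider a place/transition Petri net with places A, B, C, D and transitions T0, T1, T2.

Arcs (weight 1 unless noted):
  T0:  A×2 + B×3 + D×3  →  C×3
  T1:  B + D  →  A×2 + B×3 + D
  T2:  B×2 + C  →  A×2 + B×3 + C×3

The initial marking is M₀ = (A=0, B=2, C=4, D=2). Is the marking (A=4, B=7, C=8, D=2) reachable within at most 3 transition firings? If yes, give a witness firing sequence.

NO — not reachable within 3 firings

depth 0: 1 marking
depth 1: 3 markings reached so far
depth 2: 6 markings reached so far
depth 3: 10 markings reached so far
target is not among the 10 markings reachable within 3 steps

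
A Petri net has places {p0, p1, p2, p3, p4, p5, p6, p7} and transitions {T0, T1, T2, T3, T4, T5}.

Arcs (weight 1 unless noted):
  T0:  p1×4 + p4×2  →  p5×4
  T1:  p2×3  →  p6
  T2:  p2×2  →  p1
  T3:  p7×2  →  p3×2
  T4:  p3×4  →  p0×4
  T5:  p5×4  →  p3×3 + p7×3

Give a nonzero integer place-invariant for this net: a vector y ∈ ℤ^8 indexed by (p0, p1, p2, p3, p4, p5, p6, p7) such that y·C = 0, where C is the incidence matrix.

y = (p0:0, p1:2, p2:1, p3:0, p4:-4, p5:0, p6:3, p7:0)

Incidence matrix C (rows=places, cols=transitions):
       T0   T1   T2   T3   T4   T5
   p0   0    0    0    0    4    0
   p1  -4    0    1    0    0    0
   p2   0   -3   -2    0    0    0
   p3   0    0    0    2   -4    3
   p4  -2    0    0    0    0    0
   p5   4    0    0    0    0   -4
   p6   0    1    0    0    0    0
   p7   0    0    0   -2    0    3

Candidate y = [0, 2, 1, 0, -4, 0, 3, 0]; check y·C column-wise:
  col T0: 2·-4 + 1·0 + -4·-2 + 0·4 + 3·0 = 0
  col T1: 2·0 + 1·-3 + -4·0 + 3·1 = 0
  col T2: 2·1 + 1·-2 + -4·0 + 3·0 = 0
  col T3: 2·0 + 1·0 + 0·2 + -4·0 + 3·0 + 0·-2 = 0
  col T4: 0·4 + 2·0 + 1·0 + 0·-4 + -4·0 + 3·0 = 0
  col T5: 2·0 + 1·0 + 0·3 + -4·0 + 0·-4 + 3·0 + 0·3 = 0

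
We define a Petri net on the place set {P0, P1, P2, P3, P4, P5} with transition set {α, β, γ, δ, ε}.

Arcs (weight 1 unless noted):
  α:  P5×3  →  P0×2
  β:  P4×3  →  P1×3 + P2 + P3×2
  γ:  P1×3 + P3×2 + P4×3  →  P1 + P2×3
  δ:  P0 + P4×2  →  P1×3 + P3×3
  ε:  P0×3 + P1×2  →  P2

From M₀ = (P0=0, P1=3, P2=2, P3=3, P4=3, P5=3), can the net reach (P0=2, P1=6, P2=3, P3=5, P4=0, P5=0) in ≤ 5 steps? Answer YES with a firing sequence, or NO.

step 1: fire α:  (P0=0, P1=3, P2=2, P3=3, P4=3, P5=3) → (P0=2, P1=3, P2=2, P3=3, P4=3, P5=0)
step 2: fire β:  (P0=2, P1=3, P2=2, P3=3, P4=3, P5=0) → (P0=2, P1=6, P2=3, P3=5, P4=0, P5=0)

YES — reachable via ⟨α, β⟩ (2 firings)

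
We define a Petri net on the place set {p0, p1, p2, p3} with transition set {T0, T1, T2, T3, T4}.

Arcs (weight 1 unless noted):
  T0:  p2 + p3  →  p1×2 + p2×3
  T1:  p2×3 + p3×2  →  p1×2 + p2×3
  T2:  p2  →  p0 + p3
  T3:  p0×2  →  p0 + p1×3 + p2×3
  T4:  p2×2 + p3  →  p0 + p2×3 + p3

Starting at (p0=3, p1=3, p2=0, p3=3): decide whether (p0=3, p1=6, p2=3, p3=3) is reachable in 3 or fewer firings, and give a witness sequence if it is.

NO — not reachable within 3 firings

depth 0: 1 marking
depth 1: 2 markings reached so far
depth 2: 7 markings reached so far
depth 3: 20 markings reached so far
target is not among the 20 markings reachable within 3 steps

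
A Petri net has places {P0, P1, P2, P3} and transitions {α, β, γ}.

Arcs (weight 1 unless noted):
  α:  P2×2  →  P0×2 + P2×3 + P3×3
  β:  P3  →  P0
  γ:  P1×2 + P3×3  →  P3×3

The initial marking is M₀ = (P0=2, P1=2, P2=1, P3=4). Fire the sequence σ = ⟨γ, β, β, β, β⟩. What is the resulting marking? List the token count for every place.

step 1: fire γ:  (P0=2, P1=2, P2=1, P3=4) → (P0=2, P1=0, P2=1, P3=4)
step 2: fire β:  (P0=2, P1=0, P2=1, P3=4) → (P0=3, P1=0, P2=1, P3=3)
step 3: fire β:  (P0=3, P1=0, P2=1, P3=3) → (P0=4, P1=0, P2=1, P3=2)
step 4: fire β:  (P0=4, P1=0, P2=1, P3=2) → (P0=5, P1=0, P2=1, P3=1)
step 5: fire β:  (P0=5, P1=0, P2=1, P3=1) → (P0=6, P1=0, P2=1, P3=0)

(P0=6, P1=0, P2=1, P3=0)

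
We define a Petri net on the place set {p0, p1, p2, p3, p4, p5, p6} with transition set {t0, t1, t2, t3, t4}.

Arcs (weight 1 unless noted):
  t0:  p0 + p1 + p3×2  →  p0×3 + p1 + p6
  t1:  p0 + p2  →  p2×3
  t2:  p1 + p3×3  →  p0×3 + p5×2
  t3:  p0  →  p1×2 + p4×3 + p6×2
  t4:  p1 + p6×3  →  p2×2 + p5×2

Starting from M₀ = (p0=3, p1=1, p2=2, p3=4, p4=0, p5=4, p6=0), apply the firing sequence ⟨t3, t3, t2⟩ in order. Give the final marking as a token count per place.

step 1: fire t3:  (p0=3, p1=1, p2=2, p3=4, p4=0, p5=4, p6=0) → (p0=2, p1=3, p2=2, p3=4, p4=3, p5=4, p6=2)
step 2: fire t3:  (p0=2, p1=3, p2=2, p3=4, p4=3, p5=4, p6=2) → (p0=1, p1=5, p2=2, p3=4, p4=6, p5=4, p6=4)
step 3: fire t2:  (p0=1, p1=5, p2=2, p3=4, p4=6, p5=4, p6=4) → (p0=4, p1=4, p2=2, p3=1, p4=6, p5=6, p6=4)

(p0=4, p1=4, p2=2, p3=1, p4=6, p5=6, p6=4)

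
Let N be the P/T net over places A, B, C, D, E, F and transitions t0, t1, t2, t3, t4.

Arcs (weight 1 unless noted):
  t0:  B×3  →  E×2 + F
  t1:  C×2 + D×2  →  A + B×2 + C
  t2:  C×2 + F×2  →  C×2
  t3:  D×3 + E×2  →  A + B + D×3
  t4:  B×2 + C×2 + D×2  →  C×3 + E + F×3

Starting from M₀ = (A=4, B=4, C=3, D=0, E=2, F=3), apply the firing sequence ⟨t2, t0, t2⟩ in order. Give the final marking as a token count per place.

(A=4, B=1, C=3, D=0, E=4, F=0)

step 1: fire t2:  (A=4, B=4, C=3, D=0, E=2, F=3) → (A=4, B=4, C=3, D=0, E=2, F=1)
step 2: fire t0:  (A=4, B=4, C=3, D=0, E=2, F=1) → (A=4, B=1, C=3, D=0, E=4, F=2)
step 3: fire t2:  (A=4, B=1, C=3, D=0, E=4, F=2) → (A=4, B=1, C=3, D=0, E=4, F=0)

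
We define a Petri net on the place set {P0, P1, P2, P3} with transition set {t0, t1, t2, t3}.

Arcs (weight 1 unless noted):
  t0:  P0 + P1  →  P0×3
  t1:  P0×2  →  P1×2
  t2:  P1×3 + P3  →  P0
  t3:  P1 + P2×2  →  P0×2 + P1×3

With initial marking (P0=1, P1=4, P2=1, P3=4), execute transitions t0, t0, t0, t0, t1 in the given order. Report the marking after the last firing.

step 1: fire t0:  (P0=1, P1=4, P2=1, P3=4) → (P0=3, P1=3, P2=1, P3=4)
step 2: fire t0:  (P0=3, P1=3, P2=1, P3=4) → (P0=5, P1=2, P2=1, P3=4)
step 3: fire t0:  (P0=5, P1=2, P2=1, P3=4) → (P0=7, P1=1, P2=1, P3=4)
step 4: fire t0:  (P0=7, P1=1, P2=1, P3=4) → (P0=9, P1=0, P2=1, P3=4)
step 5: fire t1:  (P0=9, P1=0, P2=1, P3=4) → (P0=7, P1=2, P2=1, P3=4)

(P0=7, P1=2, P2=1, P3=4)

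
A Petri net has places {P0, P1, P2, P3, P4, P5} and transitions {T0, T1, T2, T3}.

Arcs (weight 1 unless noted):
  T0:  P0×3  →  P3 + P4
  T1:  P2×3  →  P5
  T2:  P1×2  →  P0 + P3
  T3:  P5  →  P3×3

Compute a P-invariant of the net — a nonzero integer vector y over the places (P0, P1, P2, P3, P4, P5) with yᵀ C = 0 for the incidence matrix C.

y = (P0:2, P1:1, P2:0, P3:0, P4:6, P5:0)

Incidence matrix C (rows=places, cols=transitions):
       T0   T1   T2   T3
   P0  -3    0    1    0
   P1   0    0   -2    0
   P2   0   -3    0    0
   P3   1    0    1    3
   P4   1    0    0    0
   P5   0    1    0   -1

Candidate y = [2, 1, 0, 0, 6, 0]; check y·C column-wise:
  col T0: 2·-3 + 1·0 + 0·1 + 6·1 = 0
  col T1: 2·0 + 1·0 + 0·-3 + 6·0 + 0·1 = 0
  col T2: 2·1 + 1·-2 + 0·1 + 6·0 = 0
  col T3: 2·0 + 1·0 + 0·3 + 6·0 + 0·-1 = 0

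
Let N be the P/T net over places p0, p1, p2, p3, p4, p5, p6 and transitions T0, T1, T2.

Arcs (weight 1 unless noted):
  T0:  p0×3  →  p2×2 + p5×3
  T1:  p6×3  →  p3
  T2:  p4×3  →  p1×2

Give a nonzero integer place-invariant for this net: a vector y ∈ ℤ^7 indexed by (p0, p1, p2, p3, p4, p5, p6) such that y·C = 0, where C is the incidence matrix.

y = (p0:2, p1:0, p2:3, p3:0, p4:0, p5:0, p6:0)

Incidence matrix C (rows=places, cols=transitions):
       T0   T1   T2
   p0  -3    0    0
   p1   0    0    2
   p2   2    0    0
   p3   0    1    0
   p4   0    0   -3
   p5   3    0    0
   p6   0   -3    0

Candidate y = [2, 0, 3, 0, 0, 0, 0]; check y·C column-wise:
  col T0: 2·-3 + 3·2 + 0·3 = 0
  col T1: 2·0 + 3·0 + 0·1 + 0·-3 = 0
  col T2: 2·0 + 0·2 + 3·0 + 0·-3 = 0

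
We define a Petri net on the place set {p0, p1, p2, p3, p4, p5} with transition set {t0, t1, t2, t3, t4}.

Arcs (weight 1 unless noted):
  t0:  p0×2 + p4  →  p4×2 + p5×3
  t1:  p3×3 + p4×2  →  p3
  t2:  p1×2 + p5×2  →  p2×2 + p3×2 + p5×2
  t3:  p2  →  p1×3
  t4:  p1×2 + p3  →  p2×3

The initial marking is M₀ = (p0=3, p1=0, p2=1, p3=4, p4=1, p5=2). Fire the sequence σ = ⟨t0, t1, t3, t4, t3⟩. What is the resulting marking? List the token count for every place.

step 1: fire t0:  (p0=3, p1=0, p2=1, p3=4, p4=1, p5=2) → (p0=1, p1=0, p2=1, p3=4, p4=2, p5=5)
step 2: fire t1:  (p0=1, p1=0, p2=1, p3=4, p4=2, p5=5) → (p0=1, p1=0, p2=1, p3=2, p4=0, p5=5)
step 3: fire t3:  (p0=1, p1=0, p2=1, p3=2, p4=0, p5=5) → (p0=1, p1=3, p2=0, p3=2, p4=0, p5=5)
step 4: fire t4:  (p0=1, p1=3, p2=0, p3=2, p4=0, p5=5) → (p0=1, p1=1, p2=3, p3=1, p4=0, p5=5)
step 5: fire t3:  (p0=1, p1=1, p2=3, p3=1, p4=0, p5=5) → (p0=1, p1=4, p2=2, p3=1, p4=0, p5=5)

(p0=1, p1=4, p2=2, p3=1, p4=0, p5=5)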